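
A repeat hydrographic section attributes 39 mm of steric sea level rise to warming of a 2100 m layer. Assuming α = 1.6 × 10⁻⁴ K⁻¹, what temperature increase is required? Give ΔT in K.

ΔT = Δh/(αH) = 0.039 / (1.6×10⁻⁴ × 2100) ≈ 0.1161 K

0.12 K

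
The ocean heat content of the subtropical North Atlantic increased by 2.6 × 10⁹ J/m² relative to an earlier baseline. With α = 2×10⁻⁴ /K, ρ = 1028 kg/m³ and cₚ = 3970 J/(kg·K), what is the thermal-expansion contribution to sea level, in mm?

Δh = αQ/(ρcₚ) = 2×10⁻⁴ × 2.6×10⁹ / (1028 × 3970) ≈ 0.12741 m

Δh = 127 mm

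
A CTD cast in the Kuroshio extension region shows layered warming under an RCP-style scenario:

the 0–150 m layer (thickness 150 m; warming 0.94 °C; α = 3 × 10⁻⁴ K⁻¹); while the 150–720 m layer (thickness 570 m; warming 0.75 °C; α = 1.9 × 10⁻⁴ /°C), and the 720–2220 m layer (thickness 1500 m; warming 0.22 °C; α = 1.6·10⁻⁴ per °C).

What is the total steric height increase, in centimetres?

Δh ≈ 18 cm

Layer 1: 0.94 × 3×10⁻⁴ × 150 = 0.04230 m
Layer 2: 1.9×10⁻⁴ × 0.75 × 570 = 0.081225 m
1.6×10⁻⁴ × 1500 × 0.22 = 0.05280 m
Δh = 0.04230 + 0.081225 + 0.05280 = 0.176325 m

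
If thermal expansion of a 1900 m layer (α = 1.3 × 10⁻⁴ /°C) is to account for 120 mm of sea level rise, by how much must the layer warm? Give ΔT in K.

ΔT ≈ 0.486 K

ΔT = Δh/(αH) = 0.12 / (1.3×10⁻⁴ × 1900) ≈ 0.4858 K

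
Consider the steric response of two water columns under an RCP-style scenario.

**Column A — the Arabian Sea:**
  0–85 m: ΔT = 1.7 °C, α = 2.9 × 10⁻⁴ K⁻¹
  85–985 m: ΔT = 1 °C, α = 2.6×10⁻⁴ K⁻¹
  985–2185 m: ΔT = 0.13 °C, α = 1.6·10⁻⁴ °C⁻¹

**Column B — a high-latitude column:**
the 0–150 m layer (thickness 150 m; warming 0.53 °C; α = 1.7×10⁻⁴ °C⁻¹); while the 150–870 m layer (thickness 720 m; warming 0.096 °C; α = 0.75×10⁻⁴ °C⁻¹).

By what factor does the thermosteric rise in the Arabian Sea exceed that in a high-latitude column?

A 2.9×10⁻⁴ × 85 × 1.7 = 0.041905 m
A 85–985 m: 1 × 2.6×10⁻⁴ × 900 = 0.23400 m
A 985–2185 m: 0.13 × 1200 × 1.6×10⁻⁴ = 0.02496 m
A total: 0.300865 m
B Layer 1: 1.7×10⁻⁴ × 150 × 0.53 = 0.013515 m
B 0.096 × 0.75×10⁻⁴ × 720 = 0.005184 m
B total: 0.018699 m
Ratio: 0.300865 / 0.018699 ≈ 16.09

a factor of 16.1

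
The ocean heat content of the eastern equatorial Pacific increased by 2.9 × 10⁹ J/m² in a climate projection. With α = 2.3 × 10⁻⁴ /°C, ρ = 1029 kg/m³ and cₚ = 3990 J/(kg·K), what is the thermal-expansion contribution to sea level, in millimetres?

Δh ≈ 162 mm

Δh = αQ/(ρcₚ) = 2.3×10⁻⁴ × 2.9×10⁹ / (1029 × 3990) ≈ 0.16246 m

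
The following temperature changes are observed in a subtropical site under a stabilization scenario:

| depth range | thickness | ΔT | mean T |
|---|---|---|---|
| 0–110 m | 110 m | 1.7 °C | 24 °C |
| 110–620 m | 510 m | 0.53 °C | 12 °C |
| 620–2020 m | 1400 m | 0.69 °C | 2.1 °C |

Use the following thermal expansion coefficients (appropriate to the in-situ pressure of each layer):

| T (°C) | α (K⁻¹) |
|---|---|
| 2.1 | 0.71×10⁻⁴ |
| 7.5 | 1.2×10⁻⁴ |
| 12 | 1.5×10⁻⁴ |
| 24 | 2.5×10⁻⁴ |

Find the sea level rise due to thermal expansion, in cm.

Δh ≈ 16 cm

Layer 1 at 24 °C → α = 2.5×10⁻⁴ K⁻¹
Layer 2 at 12 °C → α = 1.5×10⁻⁴ K⁻¹
Layer 3 at 2.1 °C → α = 0.71×10⁻⁴ K⁻¹
2.5×10⁻⁴ × 110 × 1.7 = 0.04675 m
510 × 0.53 × 1.5×10⁻⁴ = 0.040545 m
Layer 3: 1400 × 0.71×10⁻⁴ × 0.69 = 0.068586 m
Δh = 0.04675 + 0.040545 + 0.068586 = 0.155881 m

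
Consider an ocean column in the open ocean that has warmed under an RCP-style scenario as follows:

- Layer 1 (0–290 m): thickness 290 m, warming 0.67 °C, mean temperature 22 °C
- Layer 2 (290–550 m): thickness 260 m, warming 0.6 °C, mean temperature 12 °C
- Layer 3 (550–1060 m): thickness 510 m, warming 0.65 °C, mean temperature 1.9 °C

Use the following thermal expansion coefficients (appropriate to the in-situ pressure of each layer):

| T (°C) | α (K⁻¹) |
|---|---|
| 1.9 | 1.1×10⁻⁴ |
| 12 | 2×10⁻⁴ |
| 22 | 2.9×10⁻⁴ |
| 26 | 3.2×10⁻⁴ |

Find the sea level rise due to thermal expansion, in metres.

Layer 1 at 22 °C → α = 2.9×10⁻⁴ K⁻¹
Layer 2 at 12 °C → α = 2×10⁻⁴ K⁻¹
Layer 3 at 1.9 °C → α = 1.1×10⁻⁴ K⁻¹
0–290 m: 0.67 × 290 × 2.9×10⁻⁴ = 0.056347 m
Layer 2: 260 × 2×10⁻⁴ × 0.6 = 0.03120 m
Layer 3: 510 × 0.65 × 1.1×10⁻⁴ = 0.036465 m
Δh = 0.056347 + 0.03120 + 0.036465 = 0.124012 m

0.124 m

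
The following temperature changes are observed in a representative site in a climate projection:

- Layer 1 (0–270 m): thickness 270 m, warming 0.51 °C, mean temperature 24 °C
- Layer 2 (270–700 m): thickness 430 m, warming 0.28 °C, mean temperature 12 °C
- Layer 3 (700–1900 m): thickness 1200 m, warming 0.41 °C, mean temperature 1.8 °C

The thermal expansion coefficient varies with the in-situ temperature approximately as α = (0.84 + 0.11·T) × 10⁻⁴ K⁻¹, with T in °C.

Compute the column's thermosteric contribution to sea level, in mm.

Layer 1: α = (0.84 + 0.11×24)×10⁻⁴ = 3.48×10⁻⁴ K⁻¹
Layer 2: α = (0.84 + 0.11×12)×10⁻⁴ = 2.16×10⁻⁴ K⁻¹
Layer 3: α = (0.84 + 0.11×1.8)×10⁻⁴ = 1.038×10⁻⁴ K⁻¹
0–270 m: 0.51 × 270 × 3.48×10⁻⁴ = 0.0479196 m
0.28 × 2.16×10⁻⁴ × 430 = 0.0260064 m
700–1900 m: 0.41 × 1.038×10⁻⁴ × 1200 = 0.0510696 m
Δh = 0.0479196 + 0.0260064 + 0.0510696 = 0.1249956 m

Δh = 125 mm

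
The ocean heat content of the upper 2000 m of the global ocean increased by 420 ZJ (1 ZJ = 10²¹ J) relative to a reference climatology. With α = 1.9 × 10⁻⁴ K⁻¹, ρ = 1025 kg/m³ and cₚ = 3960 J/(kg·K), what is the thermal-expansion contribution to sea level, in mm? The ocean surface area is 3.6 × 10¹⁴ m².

about 54.6 mm

Per unit area: Q = 420×10²¹ / (3.6×10¹⁴) ≈ 1.167×10⁹ J/m²
Δh = αQ/(ρcₚ) = 1.9×10⁻⁴ × 1.167×10⁹ / (1025 × 3960) ≈ 0.054627 m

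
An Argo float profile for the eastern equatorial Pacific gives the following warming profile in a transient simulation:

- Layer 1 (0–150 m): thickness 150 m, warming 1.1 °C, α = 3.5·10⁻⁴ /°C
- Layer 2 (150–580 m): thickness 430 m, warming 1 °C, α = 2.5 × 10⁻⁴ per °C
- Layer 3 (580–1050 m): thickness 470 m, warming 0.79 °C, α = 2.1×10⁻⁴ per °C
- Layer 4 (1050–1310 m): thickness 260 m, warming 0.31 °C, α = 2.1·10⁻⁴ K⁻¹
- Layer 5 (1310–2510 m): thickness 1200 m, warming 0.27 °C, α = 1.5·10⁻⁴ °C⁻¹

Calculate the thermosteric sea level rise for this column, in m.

about 0.309 m

1.1 × 3.5×10⁻⁴ × 150 = 0.05775 m
150–580 m: 2.5×10⁻⁴ × 1 × 430 = 0.10750 m
Layer 3: 470 × 0.79 × 2.1×10⁻⁴ = 0.077973 m
Layer 4: 0.31 × 2.1×10⁻⁴ × 260 = 0.016926 m
1310–2510 m: 1.5×10⁻⁴ × 0.27 × 1200 = 0.04860 m
Δh = 0.05775 + 0.10750 + 0.077973 + 0.016926 + 0.04860 = 0.308749 m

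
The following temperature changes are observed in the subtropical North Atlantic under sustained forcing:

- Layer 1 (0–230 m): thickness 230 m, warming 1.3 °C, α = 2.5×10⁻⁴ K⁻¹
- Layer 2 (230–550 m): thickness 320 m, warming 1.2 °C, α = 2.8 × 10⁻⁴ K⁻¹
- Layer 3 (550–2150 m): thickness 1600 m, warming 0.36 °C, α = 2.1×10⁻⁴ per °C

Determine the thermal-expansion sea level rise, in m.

0.30 m of thermosteric rise

1.3 × 2.5×10⁻⁴ × 230 = 0.07475 m
Layer 2: 2.8×10⁻⁴ × 1.2 × 320 = 0.10752 m
550–2150 m: 0.36 × 1600 × 2.1×10⁻⁴ = 0.12096 m
Δh = 0.07475 + 0.10752 + 0.12096 = 0.30323 m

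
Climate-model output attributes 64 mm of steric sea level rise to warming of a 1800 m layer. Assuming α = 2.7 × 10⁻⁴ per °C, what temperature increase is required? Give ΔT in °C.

about 0.132 °C

ΔT = Δh/(αH) = 0.064 / (2.7×10⁻⁴ × 1800) ≈ 0.1317 °C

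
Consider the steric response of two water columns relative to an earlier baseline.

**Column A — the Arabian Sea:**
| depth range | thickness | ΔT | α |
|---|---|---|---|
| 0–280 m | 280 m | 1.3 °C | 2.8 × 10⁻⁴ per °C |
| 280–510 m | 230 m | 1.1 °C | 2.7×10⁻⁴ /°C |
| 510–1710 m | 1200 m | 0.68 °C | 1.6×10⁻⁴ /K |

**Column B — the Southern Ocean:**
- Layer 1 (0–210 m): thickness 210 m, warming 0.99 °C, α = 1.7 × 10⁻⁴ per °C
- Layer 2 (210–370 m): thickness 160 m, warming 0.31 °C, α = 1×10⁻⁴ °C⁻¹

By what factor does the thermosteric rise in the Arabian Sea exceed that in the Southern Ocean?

A Layer 1: 2.8×10⁻⁴ × 1.3 × 280 = 0.10192 m
A 230 × 2.7×10⁻⁴ × 1.1 = 0.06831 m
A Layer 3: 1200 × 0.68 × 1.6×10⁻⁴ = 0.13056 m
A total: 0.30079 m
B Layer 1: 1.7×10⁻⁴ × 210 × 0.99 = 0.035343 m
B Layer 2: 0.31 × 1×10⁻⁴ × 160 = 0.00496 m
B total: 0.040303 m
Ratio: 0.30079 / 0.040303 ≈ 7.463

7.5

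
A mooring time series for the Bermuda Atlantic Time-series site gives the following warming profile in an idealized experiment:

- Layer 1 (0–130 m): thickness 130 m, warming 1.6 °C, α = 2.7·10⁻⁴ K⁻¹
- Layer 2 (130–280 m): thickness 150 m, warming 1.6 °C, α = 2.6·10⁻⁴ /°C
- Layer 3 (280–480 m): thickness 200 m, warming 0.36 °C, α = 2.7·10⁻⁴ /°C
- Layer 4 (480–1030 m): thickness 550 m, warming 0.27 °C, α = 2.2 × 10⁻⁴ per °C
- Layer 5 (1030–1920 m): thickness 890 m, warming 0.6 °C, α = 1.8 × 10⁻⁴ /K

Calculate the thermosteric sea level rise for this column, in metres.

Layer 1: 1.6 × 130 × 2.7×10⁻⁴ = 0.05616 m
150 × 1.6 × 2.6×10⁻⁴ = 0.06240 m
0.36 × 200 × 2.7×10⁻⁴ = 0.01944 m
Layer 4: 0.27 × 550 × 2.2×10⁻⁴ = 0.03267 m
Layer 5: 0.6 × 890 × 1.8×10⁻⁴ = 0.09612 m
Δh = 0.05616 + 0.06240 + 0.01944 + 0.03267 + 0.09612 = 0.26679 m ≈ 0.267 m

Δh ≈ 0.267 m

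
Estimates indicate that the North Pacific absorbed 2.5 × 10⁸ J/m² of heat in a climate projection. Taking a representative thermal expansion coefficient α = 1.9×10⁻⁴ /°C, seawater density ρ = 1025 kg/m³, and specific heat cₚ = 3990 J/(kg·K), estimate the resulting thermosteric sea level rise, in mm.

about 11.6 mm

Δh = αQ/(ρcₚ) = 1.9×10⁻⁴ × 2.5×10⁸ / (1025 × 3990) ≈ 0.011614 m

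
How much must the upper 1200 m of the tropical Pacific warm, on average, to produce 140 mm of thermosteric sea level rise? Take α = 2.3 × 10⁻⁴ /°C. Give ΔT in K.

ΔT = Δh/(αH) = 0.14 / (2.3×10⁻⁴ × 1200) ≈ 0.5072 K

ΔT ≈ 0.507 K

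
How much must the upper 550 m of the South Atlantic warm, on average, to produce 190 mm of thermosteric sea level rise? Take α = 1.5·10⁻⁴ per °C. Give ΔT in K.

ΔT ≈ 2.30 K

ΔT = Δh/(αH) = 0.19 / (1.5×10⁻⁴ × 550) ≈ 2.303 K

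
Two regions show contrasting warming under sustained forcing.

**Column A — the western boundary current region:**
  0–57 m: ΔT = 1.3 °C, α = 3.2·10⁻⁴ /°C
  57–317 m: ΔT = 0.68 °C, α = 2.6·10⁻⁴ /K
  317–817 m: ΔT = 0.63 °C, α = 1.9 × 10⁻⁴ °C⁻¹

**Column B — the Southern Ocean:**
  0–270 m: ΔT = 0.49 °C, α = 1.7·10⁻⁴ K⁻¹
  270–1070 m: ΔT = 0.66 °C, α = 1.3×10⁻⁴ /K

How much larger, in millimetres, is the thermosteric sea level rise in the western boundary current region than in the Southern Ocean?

A 57 × 3.2×10⁻⁴ × 1.3 = 0.023712 m
A 2.6×10⁻⁴ × 260 × 0.68 = 0.045968 m
A Layer 3: 500 × 0.63 × 1.9×10⁻⁴ = 0.05985 m
A total: 0.12953 m
B 0–270 m: 0.49 × 1.7×10⁻⁴ × 270 = 0.022491 m
B 0.66 × 1.3×10⁻⁴ × 800 = 0.06864 m
B total: 0.091131 m
Difference: 0.12953 − 0.091131 = 0.038399 m

38 mm larger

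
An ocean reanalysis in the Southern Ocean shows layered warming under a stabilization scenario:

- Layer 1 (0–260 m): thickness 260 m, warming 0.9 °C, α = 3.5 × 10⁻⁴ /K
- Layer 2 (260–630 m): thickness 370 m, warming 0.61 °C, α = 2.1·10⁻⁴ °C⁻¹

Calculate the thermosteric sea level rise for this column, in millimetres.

129 mm

0–260 m: 260 × 0.9 × 3.5×10⁻⁴ = 0.08190 m
0.61 × 370 × 2.1×10⁻⁴ = 0.047397 m
Δh = 0.08190 + 0.047397 = 0.129297 m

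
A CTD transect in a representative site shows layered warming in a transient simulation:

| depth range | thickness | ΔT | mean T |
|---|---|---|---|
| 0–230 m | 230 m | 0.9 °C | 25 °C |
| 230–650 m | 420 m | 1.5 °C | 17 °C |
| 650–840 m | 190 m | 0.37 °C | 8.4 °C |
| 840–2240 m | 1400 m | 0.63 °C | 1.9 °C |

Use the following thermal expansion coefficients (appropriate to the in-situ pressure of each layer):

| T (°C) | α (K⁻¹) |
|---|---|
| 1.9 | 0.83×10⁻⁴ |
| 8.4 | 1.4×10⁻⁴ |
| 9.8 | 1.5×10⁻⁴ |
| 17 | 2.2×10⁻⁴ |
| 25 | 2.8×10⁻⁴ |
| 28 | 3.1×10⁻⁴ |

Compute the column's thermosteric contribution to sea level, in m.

Layer 1 at 25 °C → α = 2.8×10⁻⁴ K⁻¹
Layer 2 at 17 °C → α = 2.2×10⁻⁴ K⁻¹
Layer 3 at 8.4 °C → α = 1.4×10⁻⁴ K⁻¹
Layer 4 at 1.9 °C → α = 0.83×10⁻⁴ K⁻¹
0–230 m: 230 × 0.9 × 2.8×10⁻⁴ = 0.05796 m
420 × 1.5 × 2.2×10⁻⁴ = 0.13860 m
650–840 m: 0.37 × 1.4×10⁻⁴ × 190 = 0.009842 m
840–2240 m: 1400 × 0.63 × 0.83×10⁻⁴ = 0.073206 m
Δh = 0.05796 + 0.13860 + 0.009842 + 0.073206 = 0.279608 m

Δh ≈ 0.280 m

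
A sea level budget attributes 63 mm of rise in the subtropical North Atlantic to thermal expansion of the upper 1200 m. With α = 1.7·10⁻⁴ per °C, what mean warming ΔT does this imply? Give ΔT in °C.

ΔT ≈ 0.31 °C

ΔT = Δh/(αH) = 0.063 / (1.7×10⁻⁴ × 1200) ≈ 0.3088 °C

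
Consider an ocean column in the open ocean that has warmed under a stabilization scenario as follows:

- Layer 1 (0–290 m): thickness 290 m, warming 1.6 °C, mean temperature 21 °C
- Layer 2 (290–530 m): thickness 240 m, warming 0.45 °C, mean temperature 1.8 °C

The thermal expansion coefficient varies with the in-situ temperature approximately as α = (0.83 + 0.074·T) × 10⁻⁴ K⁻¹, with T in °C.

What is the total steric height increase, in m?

Layer 1: α = (0.83 + 0.074×21)×10⁻⁴ = 2.384×10⁻⁴ K⁻¹
Layer 2: α = (0.83 + 0.074×1.8)×10⁻⁴ = 0.9632×10⁻⁴ K⁻¹
0–290 m: 1.6 × 290 × 2.384×10⁻⁴ = 0.1106176 m
240 × 0.45 × 0.9632×10⁻⁴ = 0.01040256 m
Δh = 0.1106176 + 0.01040256 = 0.12102016 m

about 0.121 m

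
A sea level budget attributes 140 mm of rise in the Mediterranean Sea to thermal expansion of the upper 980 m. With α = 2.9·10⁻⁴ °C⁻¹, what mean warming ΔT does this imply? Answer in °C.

ΔT = Δh/(αH) = 0.14 / (2.9×10⁻⁴ × 980) ≈ 0.4926 °C

ΔT ≈ 0.493 °C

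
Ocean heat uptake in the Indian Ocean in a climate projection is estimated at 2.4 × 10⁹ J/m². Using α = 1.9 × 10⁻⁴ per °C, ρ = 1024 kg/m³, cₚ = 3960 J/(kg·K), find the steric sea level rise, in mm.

Δh = αQ/(ρcₚ) = 1.9×10⁻⁴ × 2.4×10⁹ / (1024 × 3960) ≈ 0.11245 m

112 mm of thermosteric rise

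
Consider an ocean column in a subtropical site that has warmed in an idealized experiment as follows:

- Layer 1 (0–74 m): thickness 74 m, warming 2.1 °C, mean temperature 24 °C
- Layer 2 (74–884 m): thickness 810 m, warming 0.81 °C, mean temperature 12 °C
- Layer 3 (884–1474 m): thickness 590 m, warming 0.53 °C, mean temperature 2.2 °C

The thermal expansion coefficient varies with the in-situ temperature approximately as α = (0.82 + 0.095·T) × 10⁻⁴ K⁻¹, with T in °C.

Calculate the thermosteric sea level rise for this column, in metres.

0.209 m of thermosteric rise

Layer 1: α = (0.82 + 0.095×24)×10⁻⁴ = 3.1×10⁻⁴ K⁻¹
Layer 2: α = (0.82 + 0.095×12)×10⁻⁴ = 1.96×10⁻⁴ K⁻¹
Layer 3: α = (0.82 + 0.095×2.2)×10⁻⁴ = 1.029×10⁻⁴ K⁻¹
0–74 m: 74 × 3.1×10⁻⁴ × 2.1 = 0.048174 m
Layer 2: 810 × 1.96×10⁻⁴ × 0.81 = 0.1285956 m
Layer 3: 0.53 × 590 × 1.029×10⁻⁴ = 0.03217683 m
Δh = 0.048174 + 0.1285956 + 0.03217683 = 0.20894643 m ≈ 0.209 m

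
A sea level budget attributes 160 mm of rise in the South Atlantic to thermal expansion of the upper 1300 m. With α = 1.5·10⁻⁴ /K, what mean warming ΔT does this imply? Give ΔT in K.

ΔT = Δh/(αH) = 0.16 / (1.5×10⁻⁴ × 1300) ≈ 0.8205 K

about 0.82 K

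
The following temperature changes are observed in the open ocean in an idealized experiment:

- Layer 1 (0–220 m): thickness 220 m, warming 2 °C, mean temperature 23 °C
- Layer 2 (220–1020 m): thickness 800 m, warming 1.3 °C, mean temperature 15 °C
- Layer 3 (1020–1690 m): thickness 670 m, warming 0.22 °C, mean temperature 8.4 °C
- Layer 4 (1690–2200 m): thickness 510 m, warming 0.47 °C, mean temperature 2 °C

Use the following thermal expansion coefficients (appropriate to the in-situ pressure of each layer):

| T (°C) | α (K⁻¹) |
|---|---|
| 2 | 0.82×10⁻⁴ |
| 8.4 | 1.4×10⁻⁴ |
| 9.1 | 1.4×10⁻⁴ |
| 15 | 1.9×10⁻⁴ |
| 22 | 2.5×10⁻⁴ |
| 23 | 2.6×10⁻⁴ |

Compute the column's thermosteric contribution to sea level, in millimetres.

Layer 1 at 23 °C → α = 2.6×10⁻⁴ K⁻¹
Layer 2 at 15 °C → α = 1.9×10⁻⁴ K⁻¹
Layer 3 at 8.4 °C → α = 1.4×10⁻⁴ K⁻¹
Layer 4 at 2 °C → α = 0.82×10⁻⁴ K⁻¹
0–220 m: 2 × 2.6×10⁻⁴ × 220 = 0.11440 m
Layer 2: 800 × 1.3 × 1.9×10⁻⁴ = 0.19760 m
0.22 × 1.4×10⁻⁴ × 670 = 0.020636 m
Layer 4: 0.82×10⁻⁴ × 0.47 × 510 = 0.0196554 m
Δh = 0.11440 + 0.19760 + 0.020636 + 0.0196554 = 0.3522914 m

352 mm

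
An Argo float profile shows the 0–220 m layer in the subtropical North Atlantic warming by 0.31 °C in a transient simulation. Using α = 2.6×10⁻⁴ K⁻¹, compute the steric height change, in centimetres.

about 1.8 cm

Δh = αΔT·H = 2.6×10⁻⁴ × 0.31 × 220 = 0.017732 m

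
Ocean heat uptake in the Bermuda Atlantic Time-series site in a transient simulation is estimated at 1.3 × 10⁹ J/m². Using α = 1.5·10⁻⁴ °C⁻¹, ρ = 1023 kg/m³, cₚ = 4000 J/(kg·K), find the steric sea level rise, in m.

0.0477 m of thermosteric rise

Δh = αQ/(ρcₚ) = 1.5×10⁻⁴ × 1.3×10⁹ / (1023 × 4000) ≈ 0.047654 m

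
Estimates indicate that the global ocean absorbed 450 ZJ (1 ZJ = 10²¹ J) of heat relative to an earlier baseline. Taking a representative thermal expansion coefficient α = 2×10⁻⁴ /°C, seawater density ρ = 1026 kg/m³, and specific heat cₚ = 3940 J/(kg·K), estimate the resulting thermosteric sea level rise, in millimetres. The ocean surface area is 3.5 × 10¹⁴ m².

Per unit area: Q = 450×10²¹ / (3.5×10¹⁴) ≈ 1.286×10⁹ J/m²
Δh = αQ/(ρcₚ) = 2×10⁻⁴ × 1.286×10⁹ / (1026 × 3940) ≈ 0.063625 m

about 63.6 mm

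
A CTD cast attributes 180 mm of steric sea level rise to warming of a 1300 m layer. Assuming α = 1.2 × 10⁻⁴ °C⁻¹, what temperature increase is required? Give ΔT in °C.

about 1.15 °C

ΔT = Δh/(αH) = 0.18 / (1.2×10⁻⁴ × 1300) ≈ 1.154 °C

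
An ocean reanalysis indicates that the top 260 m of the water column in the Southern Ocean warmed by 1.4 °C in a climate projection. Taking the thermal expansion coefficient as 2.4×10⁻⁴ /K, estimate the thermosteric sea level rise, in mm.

about 87.4 mm

Δh = αΔT·H = 2.4×10⁻⁴ × 1.4 × 260 = 0.08736 m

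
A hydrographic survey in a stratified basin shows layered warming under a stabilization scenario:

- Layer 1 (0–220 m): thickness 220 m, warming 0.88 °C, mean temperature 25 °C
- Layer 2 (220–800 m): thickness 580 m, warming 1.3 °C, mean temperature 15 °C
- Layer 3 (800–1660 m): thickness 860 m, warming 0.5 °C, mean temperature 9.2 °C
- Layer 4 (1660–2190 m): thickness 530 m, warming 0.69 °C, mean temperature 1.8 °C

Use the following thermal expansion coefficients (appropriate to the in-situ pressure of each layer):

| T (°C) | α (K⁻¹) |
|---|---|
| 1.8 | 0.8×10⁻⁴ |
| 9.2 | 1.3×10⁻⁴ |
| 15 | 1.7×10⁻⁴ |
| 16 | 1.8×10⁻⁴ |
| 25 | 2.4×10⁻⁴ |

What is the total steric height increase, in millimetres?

260 mm of thermosteric rise

Layer 1 at 25 °C → α = 2.4×10⁻⁴ K⁻¹
Layer 2 at 15 °C → α = 1.7×10⁻⁴ K⁻¹
Layer 3 at 9.2 °C → α = 1.3×10⁻⁴ K⁻¹
Layer 4 at 1.8 °C → α = 0.8×10⁻⁴ K⁻¹
0.88 × 2.4×10⁻⁴ × 220 = 0.046464 m
1.3 × 580 × 1.7×10⁻⁴ = 0.12818 m
800–1660 m: 860 × 0.5 × 1.3×10⁻⁴ = 0.05590 m
530 × 0.69 × 0.8×10⁻⁴ = 0.029256 m
Δh = 0.046464 + 0.12818 + 0.05590 + 0.029256 = 0.25980 m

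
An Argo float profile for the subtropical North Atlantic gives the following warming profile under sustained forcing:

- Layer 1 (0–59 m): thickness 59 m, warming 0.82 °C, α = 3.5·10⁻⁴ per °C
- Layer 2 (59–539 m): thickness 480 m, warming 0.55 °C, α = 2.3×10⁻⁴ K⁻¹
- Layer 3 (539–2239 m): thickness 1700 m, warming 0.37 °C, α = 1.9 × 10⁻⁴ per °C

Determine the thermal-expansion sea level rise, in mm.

0–59 m: 59 × 3.5×10⁻⁴ × 0.82 = 0.016933 m
59–539 m: 0.55 × 480 × 2.3×10⁻⁴ = 0.06072 m
Layer 3: 1700 × 1.9×10⁻⁴ × 0.37 = 0.11951 m
Δh = 0.016933 + 0.06072 + 0.11951 = 0.197163 m ≈ 197 mm

197 mm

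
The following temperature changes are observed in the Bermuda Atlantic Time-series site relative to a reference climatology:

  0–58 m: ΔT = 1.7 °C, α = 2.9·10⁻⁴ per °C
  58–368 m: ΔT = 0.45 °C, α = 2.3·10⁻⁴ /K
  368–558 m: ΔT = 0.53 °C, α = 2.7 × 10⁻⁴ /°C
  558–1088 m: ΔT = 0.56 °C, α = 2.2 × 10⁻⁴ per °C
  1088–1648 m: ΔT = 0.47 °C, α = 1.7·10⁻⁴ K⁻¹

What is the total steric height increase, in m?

Layer 1: 58 × 1.7 × 2.9×10⁻⁴ = 0.028594 m
58–368 m: 2.3×10⁻⁴ × 0.45 × 310 = 0.032085 m
368–558 m: 190 × 0.53 × 2.7×10⁻⁴ = 0.027189 m
Layer 4: 2.2×10⁻⁴ × 530 × 0.56 = 0.065296 m
1.7×10⁻⁴ × 560 × 0.47 = 0.044744 m
Δh = 0.028594 + 0.032085 + 0.027189 + 0.065296 + 0.044744 = 0.197908 m ≈ 0.198 m

0.198 m of thermosteric rise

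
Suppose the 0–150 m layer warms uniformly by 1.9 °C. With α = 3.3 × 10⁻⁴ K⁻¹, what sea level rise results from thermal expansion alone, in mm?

about 94 mm

Δh = αΔT·H = 3.3×10⁻⁴ × 1.9 × 150 = 0.09405 m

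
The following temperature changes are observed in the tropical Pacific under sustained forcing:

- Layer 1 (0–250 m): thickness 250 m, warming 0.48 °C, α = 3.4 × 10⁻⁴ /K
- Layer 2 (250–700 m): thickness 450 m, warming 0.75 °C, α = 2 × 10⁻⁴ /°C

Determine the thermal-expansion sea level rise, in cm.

3.4×10⁻⁴ × 250 × 0.48 = 0.04080 m
250–700 m: 450 × 0.75 × 2×10⁻⁴ = 0.06750 m
Δh = 0.04080 + 0.06750 = 0.10830 m ≈ 10.8 cm

Δh ≈ 10.8 cm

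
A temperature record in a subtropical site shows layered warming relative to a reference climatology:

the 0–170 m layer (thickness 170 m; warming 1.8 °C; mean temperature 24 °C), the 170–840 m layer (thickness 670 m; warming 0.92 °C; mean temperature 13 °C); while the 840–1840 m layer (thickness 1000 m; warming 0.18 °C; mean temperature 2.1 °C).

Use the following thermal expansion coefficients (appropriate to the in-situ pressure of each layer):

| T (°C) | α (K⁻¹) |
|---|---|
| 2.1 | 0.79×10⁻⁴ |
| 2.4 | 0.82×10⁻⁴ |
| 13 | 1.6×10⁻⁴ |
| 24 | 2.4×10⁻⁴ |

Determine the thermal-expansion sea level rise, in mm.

190 mm

Layer 1 at 24 °C → α = 2.4×10⁻⁴ K⁻¹
Layer 2 at 13 °C → α = 1.6×10⁻⁴ K⁻¹
Layer 3 at 2.1 °C → α = 0.79×10⁻⁴ K⁻¹
0–170 m: 170 × 2.4×10⁻⁴ × 1.8 = 0.07344 m
Layer 2: 0.92 × 670 × 1.6×10⁻⁴ = 0.098624 m
840–1840 m: 0.18 × 1000 × 0.79×10⁻⁴ = 0.01422 m
Δh = 0.07344 + 0.098624 + 0.01422 = 0.186284 m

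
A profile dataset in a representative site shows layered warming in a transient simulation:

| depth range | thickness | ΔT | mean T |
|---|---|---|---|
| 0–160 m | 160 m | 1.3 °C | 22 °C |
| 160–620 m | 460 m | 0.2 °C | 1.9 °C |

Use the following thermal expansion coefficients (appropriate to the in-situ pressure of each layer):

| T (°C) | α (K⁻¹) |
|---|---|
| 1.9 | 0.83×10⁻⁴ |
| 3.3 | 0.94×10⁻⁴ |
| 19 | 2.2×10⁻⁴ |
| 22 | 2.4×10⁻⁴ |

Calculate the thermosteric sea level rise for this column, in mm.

Layer 1 at 22 °C → α = 2.4×10⁻⁴ K⁻¹
Layer 2 at 1.9 °C → α = 0.83×10⁻⁴ K⁻¹
0–160 m: 160 × 2.4×10⁻⁴ × 1.3 = 0.04992 m
0.2 × 0.83×10⁻⁴ × 460 = 0.007636 m
Δh = 0.04992 + 0.007636 = 0.057556 m ≈ 58 mm

about 58 mm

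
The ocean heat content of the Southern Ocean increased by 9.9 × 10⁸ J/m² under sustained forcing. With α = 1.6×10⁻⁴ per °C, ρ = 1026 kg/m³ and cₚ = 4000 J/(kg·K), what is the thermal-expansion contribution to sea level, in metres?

0.039 m of thermosteric rise

Δh = αQ/(ρcₚ) = 1.6×10⁻⁴ × 9.9×10⁸ / (1026 × 4000) ≈ 0.038596 m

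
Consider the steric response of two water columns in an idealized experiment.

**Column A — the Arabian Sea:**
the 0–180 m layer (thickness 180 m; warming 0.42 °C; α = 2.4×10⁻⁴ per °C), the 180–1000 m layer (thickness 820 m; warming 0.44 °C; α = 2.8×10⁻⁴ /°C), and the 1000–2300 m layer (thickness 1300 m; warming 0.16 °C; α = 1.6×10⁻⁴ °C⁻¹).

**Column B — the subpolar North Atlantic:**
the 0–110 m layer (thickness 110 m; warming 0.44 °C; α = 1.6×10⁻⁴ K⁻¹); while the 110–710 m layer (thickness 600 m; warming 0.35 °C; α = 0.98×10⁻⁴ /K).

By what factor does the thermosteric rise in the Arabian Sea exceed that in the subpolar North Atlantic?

A 2.4×10⁻⁴ × 0.42 × 180 = 0.018144 m
A 820 × 2.8×10⁻⁴ × 0.44 = 0.101024 m
A 1.6×10⁻⁴ × 1300 × 0.16 = 0.03328 m
A total: 0.152448 m
B Layer 1: 110 × 1.6×10⁻⁴ × 0.44 = 0.007744 m
B 110–710 m: 0.35 × 600 × 0.98×10⁻⁴ = 0.02058 m
B total: 0.028324 m
Ratio: 0.152448 / 0.028324 ≈ 5.382

a factor of 5.38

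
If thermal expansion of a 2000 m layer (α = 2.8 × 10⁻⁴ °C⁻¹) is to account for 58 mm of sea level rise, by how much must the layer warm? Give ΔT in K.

0.104 K

ΔT = Δh/(αH) = 0.058 / (2.8×10⁻⁴ × 2000) ≈ 0.1036 K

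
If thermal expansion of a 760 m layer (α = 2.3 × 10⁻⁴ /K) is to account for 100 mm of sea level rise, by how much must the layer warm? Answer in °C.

ΔT ≈ 0.57 °C

ΔT = Δh/(αH) = 0.1 / (2.3×10⁻⁴ × 760) ≈ 0.5721 °C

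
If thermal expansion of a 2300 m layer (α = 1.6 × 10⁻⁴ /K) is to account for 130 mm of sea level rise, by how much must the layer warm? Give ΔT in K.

ΔT ≈ 0.353 K

ΔT = Δh/(αH) = 0.13 / (1.6×10⁻⁴ × 2300) ≈ 0.3533 K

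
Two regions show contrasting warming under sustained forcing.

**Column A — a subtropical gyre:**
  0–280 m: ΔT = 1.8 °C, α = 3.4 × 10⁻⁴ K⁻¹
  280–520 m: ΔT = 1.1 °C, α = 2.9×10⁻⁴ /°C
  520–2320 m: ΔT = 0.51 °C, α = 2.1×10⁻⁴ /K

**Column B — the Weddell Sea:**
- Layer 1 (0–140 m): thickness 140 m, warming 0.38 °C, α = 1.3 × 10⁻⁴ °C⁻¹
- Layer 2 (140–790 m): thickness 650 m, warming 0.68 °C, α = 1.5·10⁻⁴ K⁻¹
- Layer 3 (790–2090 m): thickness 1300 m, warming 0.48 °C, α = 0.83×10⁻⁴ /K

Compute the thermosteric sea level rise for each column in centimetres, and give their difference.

A Layer 1: 1.8 × 280 × 3.4×10⁻⁴ = 0.17136 m
A 280–520 m: 1.1 × 2.9×10⁻⁴ × 240 = 0.07656 m
A 520–2320 m: 1800 × 2.1×10⁻⁴ × 0.51 = 0.19278 m
A total: 0.44070 m
B 0.38 × 140 × 1.3×10⁻⁴ = 0.006916 m
B 650 × 0.68 × 1.5×10⁻⁴ = 0.06630 m
B 0.48 × 1300 × 0.83×10⁻⁴ = 0.051792 m
B total: 0.125008 m
Difference: 0.44070 − 0.125008 = 0.315692 m

Δh_A ≈ 44 cm, Δh_B ≈ 13 cm; difference ≈ 32 cm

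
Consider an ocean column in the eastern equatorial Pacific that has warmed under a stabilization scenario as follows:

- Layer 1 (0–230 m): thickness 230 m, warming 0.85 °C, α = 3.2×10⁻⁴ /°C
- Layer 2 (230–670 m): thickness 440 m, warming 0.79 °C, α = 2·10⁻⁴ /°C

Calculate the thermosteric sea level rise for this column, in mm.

0–230 m: 3.2×10⁻⁴ × 230 × 0.85 = 0.06256 m
230–670 m: 2×10⁻⁴ × 0.79 × 440 = 0.06952 m
Δh = 0.06256 + 0.06952 = 0.13208 m

Δh = 132 mm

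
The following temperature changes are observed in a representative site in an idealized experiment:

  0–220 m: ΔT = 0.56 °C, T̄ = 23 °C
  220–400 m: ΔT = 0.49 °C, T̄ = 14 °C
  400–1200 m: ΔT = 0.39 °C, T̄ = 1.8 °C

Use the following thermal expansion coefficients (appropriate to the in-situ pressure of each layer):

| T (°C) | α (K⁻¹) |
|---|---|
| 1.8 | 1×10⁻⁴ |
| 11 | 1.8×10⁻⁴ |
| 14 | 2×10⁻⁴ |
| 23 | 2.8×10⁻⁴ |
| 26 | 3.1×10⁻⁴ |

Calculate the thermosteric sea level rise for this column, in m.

Layer 1 at 23 °C → α = 2.8×10⁻⁴ K⁻¹
Layer 2 at 14 °C → α = 2×10⁻⁴ K⁻¹
Layer 3 at 1.8 °C → α = 1×10⁻⁴ K⁻¹
0.56 × 220 × 2.8×10⁻⁴ = 0.034496 m
2×10⁻⁴ × 180 × 0.49 = 0.01764 m
400–1200 m: 1×10⁻⁴ × 0.39 × 800 = 0.03120 m
Δh = 0.034496 + 0.01764 + 0.03120 = 0.083336 m ≈ 0.0833 m

0.0833 m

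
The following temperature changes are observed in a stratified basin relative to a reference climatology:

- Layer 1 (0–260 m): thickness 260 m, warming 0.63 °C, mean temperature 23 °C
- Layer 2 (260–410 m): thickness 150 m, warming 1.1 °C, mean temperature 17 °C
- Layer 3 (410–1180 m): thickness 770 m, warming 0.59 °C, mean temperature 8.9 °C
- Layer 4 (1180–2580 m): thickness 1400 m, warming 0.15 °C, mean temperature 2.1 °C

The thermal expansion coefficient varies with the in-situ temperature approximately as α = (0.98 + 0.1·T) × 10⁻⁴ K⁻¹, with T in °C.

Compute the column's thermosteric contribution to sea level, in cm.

21 cm of thermosteric rise

Layer 1: α = (0.98 + 0.1×23)×10⁻⁴ = 3.28×10⁻⁴ K⁻¹
Layer 2: α = (0.98 + 0.1×17)×10⁻⁴ = 2.68×10⁻⁴ K⁻¹
Layer 3: α = (0.98 + 0.1×8.9)×10⁻⁴ = 1.87×10⁻⁴ K⁻¹
Layer 4: α = (0.98 + 0.1×2.1)×10⁻⁴ = 1.19×10⁻⁴ K⁻¹
0–260 m: 0.63 × 260 × 3.28×10⁻⁴ = 0.0537264 m
260–410 m: 2.68×10⁻⁴ × 1.1 × 150 = 0.04422 m
Layer 3: 0.59 × 770 × 1.87×10⁻⁴ = 0.0849541 m
0.15 × 1.19×10⁻⁴ × 1400 = 0.02499 m
Δh = 0.0537264 + 0.04422 + 0.0849541 + 0.02499 = 0.2078905 m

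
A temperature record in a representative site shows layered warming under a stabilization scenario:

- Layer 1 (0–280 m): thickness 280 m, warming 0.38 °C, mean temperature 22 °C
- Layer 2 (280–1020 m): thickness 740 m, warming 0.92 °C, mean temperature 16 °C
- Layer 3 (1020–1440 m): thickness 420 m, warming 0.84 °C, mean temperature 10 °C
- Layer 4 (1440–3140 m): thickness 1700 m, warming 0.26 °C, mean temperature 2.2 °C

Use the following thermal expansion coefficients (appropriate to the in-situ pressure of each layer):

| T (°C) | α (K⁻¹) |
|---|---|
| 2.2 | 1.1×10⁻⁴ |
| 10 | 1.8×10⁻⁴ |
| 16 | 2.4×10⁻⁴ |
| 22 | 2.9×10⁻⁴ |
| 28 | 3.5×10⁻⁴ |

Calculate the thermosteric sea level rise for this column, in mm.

about 310 mm

Layer 1 at 22 °C → α = 2.9×10⁻⁴ K⁻¹
Layer 2 at 16 °C → α = 2.4×10⁻⁴ K⁻¹
Layer 3 at 10 °C → α = 1.8×10⁻⁴ K⁻¹
Layer 4 at 2.2 °C → α = 1.1×10⁻⁴ K⁻¹
Layer 1: 280 × 0.38 × 2.9×10⁻⁴ = 0.030856 m
0.92 × 2.4×10⁻⁴ × 740 = 0.163392 m
1020–1440 m: 0.84 × 420 × 1.8×10⁻⁴ = 0.063504 m
Layer 4: 1.1×10⁻⁴ × 0.26 × 1700 = 0.04862 m
Δh = 0.030856 + 0.163392 + 0.063504 + 0.04862 = 0.306372 m ≈ 310 mm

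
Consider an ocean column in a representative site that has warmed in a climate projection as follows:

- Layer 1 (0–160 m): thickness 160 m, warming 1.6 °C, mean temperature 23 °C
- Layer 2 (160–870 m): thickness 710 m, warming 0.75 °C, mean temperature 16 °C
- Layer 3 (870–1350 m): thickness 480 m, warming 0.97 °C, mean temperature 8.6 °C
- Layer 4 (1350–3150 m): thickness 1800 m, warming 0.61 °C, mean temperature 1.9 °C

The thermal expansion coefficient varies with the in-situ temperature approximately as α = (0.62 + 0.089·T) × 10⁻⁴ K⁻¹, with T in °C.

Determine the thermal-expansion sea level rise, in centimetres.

Layer 1: α = (0.62 + 0.089×23)×10⁻⁴ = 2.667×10⁻⁴ K⁻¹
Layer 2: α = (0.62 + 0.089×16)×10⁻⁴ = 2.044×10⁻⁴ K⁻¹
Layer 3: α = (0.62 + 0.089×8.6)×10⁻⁴ = 1.3854×10⁻⁴ K⁻¹
Layer 4: α = (0.62 + 0.089×1.9)×10⁻⁴ = 0.7891×10⁻⁴ K⁻¹
0–160 m: 2.667×10⁻⁴ × 160 × 1.6 = 0.0682752 m
710 × 2.044×10⁻⁴ × 0.75 = 0.108843 m
Layer 3: 480 × 1.3854×10⁻⁴ × 0.97 = 0.064504224 m
1350–3150 m: 1800 × 0.61 × 0.7891×10⁻⁴ = 0.08664318 m
Δh = 0.0682752 + 0.108843 + 0.064504224 + 0.08664318 = 0.328265604 m ≈ 33 cm

about 33 cm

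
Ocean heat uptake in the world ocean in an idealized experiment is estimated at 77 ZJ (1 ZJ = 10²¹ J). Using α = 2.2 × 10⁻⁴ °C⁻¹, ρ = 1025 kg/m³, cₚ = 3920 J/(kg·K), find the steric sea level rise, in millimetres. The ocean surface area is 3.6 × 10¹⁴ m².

Per unit area: Q = 77×10²¹ / (3.6×10¹⁴) ≈ 2.139×10⁸ J/m²
Δh = αQ/(ρcₚ) = 2.2×10⁻⁴ × 2.139×10⁸ / (1025 × 3920) ≈ 0.011712 m

about 12 mm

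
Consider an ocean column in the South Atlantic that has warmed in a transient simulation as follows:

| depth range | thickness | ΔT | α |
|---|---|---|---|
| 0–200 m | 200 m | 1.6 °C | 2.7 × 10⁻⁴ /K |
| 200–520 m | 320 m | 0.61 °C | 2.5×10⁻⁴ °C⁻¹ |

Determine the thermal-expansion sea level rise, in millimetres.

140 mm of thermosteric rise

0–200 m: 2.7×10⁻⁴ × 200 × 1.6 = 0.08640 m
200–520 m: 0.61 × 2.5×10⁻⁴ × 320 = 0.04880 m
Δh = 0.08640 + 0.04880 = 0.13520 m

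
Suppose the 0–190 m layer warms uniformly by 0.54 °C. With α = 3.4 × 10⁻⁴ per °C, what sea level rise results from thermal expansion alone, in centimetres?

Δh ≈ 3.49 cm

Δh = αΔT·H = 3.4×10⁻⁴ × 0.54 × 190 = 0.034884 m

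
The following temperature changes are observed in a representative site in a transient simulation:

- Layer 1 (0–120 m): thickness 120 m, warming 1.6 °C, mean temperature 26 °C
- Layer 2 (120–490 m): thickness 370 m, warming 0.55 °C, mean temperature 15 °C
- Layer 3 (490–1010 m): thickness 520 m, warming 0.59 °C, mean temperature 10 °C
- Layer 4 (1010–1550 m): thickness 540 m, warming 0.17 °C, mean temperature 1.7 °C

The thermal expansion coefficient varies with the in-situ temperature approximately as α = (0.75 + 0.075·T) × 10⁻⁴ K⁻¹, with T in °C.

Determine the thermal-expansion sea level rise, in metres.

0.144 m of thermosteric rise

Layer 1: α = (0.75 + 0.075×26)×10⁻⁴ = 2.7×10⁻⁴ K⁻¹
Layer 2: α = (0.75 + 0.075×15)×10⁻⁴ = 1.875×10⁻⁴ K⁻¹
Layer 3: α = (0.75 + 0.075×10)×10⁻⁴ = 1.5×10⁻⁴ K⁻¹
Layer 4: α = (0.75 + 0.075×1.7)×10⁻⁴ = 0.8775×10⁻⁴ K⁻¹
2.7×10⁻⁴ × 120 × 1.6 = 0.05184 m
120–490 m: 1.875×10⁻⁴ × 370 × 0.55 = 0.03815625 m
520 × 1.5×10⁻⁴ × 0.59 = 0.04602 m
Layer 4: 0.8775×10⁻⁴ × 540 × 0.17 = 0.00805545 m
Δh = 0.05184 + 0.03815625 + 0.04602 + 0.00805545 = 0.1440717 m ≈ 0.144 m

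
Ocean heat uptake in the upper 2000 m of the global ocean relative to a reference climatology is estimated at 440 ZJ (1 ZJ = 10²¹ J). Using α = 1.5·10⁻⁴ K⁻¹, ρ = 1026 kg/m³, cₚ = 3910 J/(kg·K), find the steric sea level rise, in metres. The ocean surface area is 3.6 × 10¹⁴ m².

about 0.0457 m

Per unit area: Q = 440×10²¹ / (3.6×10¹⁴) ≈ 1.222×10⁹ J/m²
Δh = αQ/(ρcₚ) = 1.5×10⁻⁴ × 1.222×10⁹ / (1026 × 3910) ≈ 0.045692 m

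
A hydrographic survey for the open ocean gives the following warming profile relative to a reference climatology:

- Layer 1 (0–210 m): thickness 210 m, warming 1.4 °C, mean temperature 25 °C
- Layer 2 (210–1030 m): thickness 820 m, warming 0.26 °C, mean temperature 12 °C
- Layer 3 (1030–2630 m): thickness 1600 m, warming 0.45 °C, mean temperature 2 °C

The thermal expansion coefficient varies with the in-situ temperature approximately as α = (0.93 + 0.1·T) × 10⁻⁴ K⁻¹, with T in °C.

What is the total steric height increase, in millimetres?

about 228 mm

Layer 1: α = (0.93 + 0.1×25)×10⁻⁴ = 3.43×10⁻⁴ K⁻¹
Layer 2: α = (0.93 + 0.1×12)×10⁻⁴ = 2.13×10⁻⁴ K⁻¹
Layer 3: α = (0.93 + 0.1×2)×10⁻⁴ = 1.13×10⁻⁴ K⁻¹
0–210 m: 1.4 × 210 × 3.43×10⁻⁴ = 0.100842 m
Layer 2: 820 × 0.26 × 2.13×10⁻⁴ = 0.0454116 m
1030–2630 m: 1.13×10⁻⁴ × 0.45 × 1600 = 0.08136 m
Δh = 0.100842 + 0.0454116 + 0.08136 = 0.2276136 m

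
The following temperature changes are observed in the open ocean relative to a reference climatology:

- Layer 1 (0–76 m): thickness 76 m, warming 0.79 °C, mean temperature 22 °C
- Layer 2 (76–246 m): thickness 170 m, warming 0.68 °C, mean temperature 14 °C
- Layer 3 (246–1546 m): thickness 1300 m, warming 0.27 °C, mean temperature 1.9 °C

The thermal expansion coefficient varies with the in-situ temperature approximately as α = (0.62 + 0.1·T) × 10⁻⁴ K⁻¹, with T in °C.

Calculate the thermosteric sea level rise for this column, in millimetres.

Layer 1: α = (0.62 + 0.1×22)×10⁻⁴ = 2.82×10⁻⁴ K⁻¹
Layer 2: α = (0.62 + 0.1×14)×10⁻⁴ = 2.02×10⁻⁴ K⁻¹
Layer 3: α = (0.62 + 0.1×1.9)×10⁻⁴ = 0.81×10⁻⁴ K⁻¹
Layer 1: 2.82×10⁻⁴ × 0.79 × 76 = 0.01693128 m
0.68 × 170 × 2.02×10⁻⁴ = 0.0233512 m
1300 × 0.27 × 0.81×10⁻⁴ = 0.028431 m
Δh = 0.01693128 + 0.0233512 + 0.028431 = 0.06871348 m

Δh = 69 mm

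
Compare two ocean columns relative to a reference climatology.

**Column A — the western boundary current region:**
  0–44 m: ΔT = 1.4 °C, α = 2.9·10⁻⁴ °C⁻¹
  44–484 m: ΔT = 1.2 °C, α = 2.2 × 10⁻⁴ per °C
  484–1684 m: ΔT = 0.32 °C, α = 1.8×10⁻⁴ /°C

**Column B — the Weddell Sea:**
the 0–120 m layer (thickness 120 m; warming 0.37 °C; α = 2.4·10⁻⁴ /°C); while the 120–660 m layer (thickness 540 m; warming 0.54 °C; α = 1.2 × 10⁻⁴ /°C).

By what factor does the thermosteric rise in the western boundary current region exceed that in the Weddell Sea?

≈ 4.5×

A 0–44 m: 1.4 × 2.9×10⁻⁴ × 44 = 0.017864 m
A Layer 2: 1.2 × 440 × 2.2×10⁻⁴ = 0.11616 m
A Layer 3: 1.8×10⁻⁴ × 0.32 × 1200 = 0.06912 m
A total: 0.203144 m
B 0.37 × 120 × 2.4×10⁻⁴ = 0.010656 m
B 120–660 m: 540 × 0.54 × 1.2×10⁻⁴ = 0.034992 m
B total: 0.045648 m
Ratio: 0.203144 / 0.045648 ≈ 4.450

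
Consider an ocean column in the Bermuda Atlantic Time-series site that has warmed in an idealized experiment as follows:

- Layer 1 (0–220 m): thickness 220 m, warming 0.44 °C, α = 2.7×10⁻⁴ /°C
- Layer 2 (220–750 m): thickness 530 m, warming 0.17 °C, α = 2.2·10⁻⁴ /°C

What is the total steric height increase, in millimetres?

0–220 m: 220 × 2.7×10⁻⁴ × 0.44 = 0.026136 m
220–750 m: 0.17 × 530 × 2.2×10⁻⁴ = 0.019822 m
Δh = 0.026136 + 0.019822 = 0.045958 m ≈ 46 mm

Δh = 46 mm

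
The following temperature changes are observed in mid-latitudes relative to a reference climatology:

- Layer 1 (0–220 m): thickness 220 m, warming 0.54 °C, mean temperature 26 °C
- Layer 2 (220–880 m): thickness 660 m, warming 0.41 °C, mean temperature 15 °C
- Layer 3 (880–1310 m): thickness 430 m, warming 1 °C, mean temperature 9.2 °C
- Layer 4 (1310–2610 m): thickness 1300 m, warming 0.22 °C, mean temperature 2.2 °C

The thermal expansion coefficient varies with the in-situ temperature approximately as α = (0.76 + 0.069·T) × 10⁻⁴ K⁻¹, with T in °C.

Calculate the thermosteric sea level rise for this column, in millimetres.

about 165 mm

Layer 1: α = (0.76 + 0.069×26)×10⁻⁴ = 2.554×10⁻⁴ K⁻¹
Layer 2: α = (0.76 + 0.069×15)×10⁻⁴ = 1.795×10⁻⁴ K⁻¹
Layer 3: α = (0.76 + 0.069×9.2)×10⁻⁴ = 1.3948×10⁻⁴ K⁻¹
Layer 4: α = (0.76 + 0.069×2.2)×10⁻⁴ = 0.9118×10⁻⁴ K⁻¹
2.554×10⁻⁴ × 220 × 0.54 = 0.03034152 m
660 × 1.795×10⁻⁴ × 0.41 = 0.0485727 m
880–1310 m: 1 × 1.3948×10⁻⁴ × 430 = 0.0599764 m
1300 × 0.9118×10⁻⁴ × 0.22 = 0.02607748 m
Δh = 0.03034152 + 0.0485727 + 0.0599764 + 0.02607748 = 0.1649681 m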